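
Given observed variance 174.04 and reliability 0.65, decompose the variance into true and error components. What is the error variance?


var_true = rxx * var_obs = 0.65 * 174.04 = 113.126
var_error = var_obs - var_true
var_error = 174.04 - 113.126
var_error = 60.914

60.914


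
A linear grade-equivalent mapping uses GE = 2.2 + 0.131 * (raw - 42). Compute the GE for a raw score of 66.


raw - median = 66 - 42 = 24
slope * diff = 0.131 * 24 = 3.144
GE = 2.2 + 3.144
GE = 5.344

5.344


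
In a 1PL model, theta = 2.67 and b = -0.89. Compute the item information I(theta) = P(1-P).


P = 1/(1+exp(-(2.67--0.89))) = 0.9723
I = P*(1-P) = 0.9723 * 0.0277
I = 0.0269

0.0269


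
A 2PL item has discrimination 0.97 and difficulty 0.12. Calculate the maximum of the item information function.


For 2PL, max info at theta = b = 0.12
I_max = a^2 / 4 = 0.97^2 / 4
= 0.9409 / 4
I_max = 0.2352

0.2352


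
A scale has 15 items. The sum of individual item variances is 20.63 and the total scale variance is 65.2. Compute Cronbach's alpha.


alpha = (k/(k-1)) * (1 - sum(si^2)/s_total^2)
= (15/14) * (1 - 20.63/65.2)
alpha = 0.7324

0.7324


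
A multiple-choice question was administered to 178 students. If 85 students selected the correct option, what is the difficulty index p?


Item difficulty p = number correct / total examinees
p = 85 / 178
p = 0.4775

0.4775


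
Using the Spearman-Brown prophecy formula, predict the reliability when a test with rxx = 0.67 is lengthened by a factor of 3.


r_new = (n * rxx) / (1 + (n-1) * rxx)
r_new = (3 * 0.67) / (1 + 2 * 0.67)
r_new = 2.01 / 2.34
r_new = 0.859

0.859


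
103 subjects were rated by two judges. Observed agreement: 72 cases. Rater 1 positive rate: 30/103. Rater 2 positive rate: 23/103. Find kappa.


P_o = 72/103 = 0.699029
P_e = (30*23 + 73*80) / 10609 = 0.615515
kappa = (P_o - P_e) / (1 - P_e)
kappa = (0.699029 - 0.615515) / (1 - 0.615515)
kappa = 0.2172

0.2172


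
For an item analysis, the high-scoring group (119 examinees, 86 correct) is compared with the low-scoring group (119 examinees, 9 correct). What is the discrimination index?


p_upper = 86/119 = 0.7227
p_lower = 9/119 = 0.0756
D = 0.7227 - 0.0756 = 0.6471

0.6471


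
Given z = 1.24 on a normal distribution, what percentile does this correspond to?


CDF(z) = 0.5 * (1 + erf(z/sqrt(2)))
erf(0.8768) = 0.785
CDF = 0.8925
Percentile rank = 0.8925 * 100 = 89.25

89.25


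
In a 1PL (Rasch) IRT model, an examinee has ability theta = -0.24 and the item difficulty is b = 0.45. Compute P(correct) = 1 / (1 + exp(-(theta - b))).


theta - b = -0.24 - 0.45 = -0.69
exp(-(theta - b)) = exp(0.69) = 1.9937
P = 1 / (1 + 1.9937)
P = 0.334

0.334


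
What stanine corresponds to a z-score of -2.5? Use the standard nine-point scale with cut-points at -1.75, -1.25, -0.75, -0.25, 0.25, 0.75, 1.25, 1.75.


Stanine boundaries: [-1.75, -1.25, -0.75, -0.25, 0.25, 0.75, 1.25, 1.75]
z = -2.5
Check each boundary:
  z < -1.75
  z < -1.25
  z < -0.75
  z < -0.25
  z < 0.25
  z < 0.75
  z < 1.25
  z < 1.75
Highest qualifying boundary gives stanine = 1

1


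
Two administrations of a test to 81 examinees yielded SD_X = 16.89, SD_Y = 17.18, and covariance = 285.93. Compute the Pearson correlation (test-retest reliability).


r = cov(X,Y) / (SD_X * SD_Y)
r = 285.93 / (16.89 * 17.18)
r = 285.93 / 290.1702
r = 0.9854

0.9854


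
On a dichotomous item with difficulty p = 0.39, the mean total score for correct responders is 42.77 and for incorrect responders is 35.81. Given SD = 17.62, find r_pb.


q = 1 - p = 0.61
rpb = ((M1 - M0) / SD) * sqrt(p * q)
rpb = ((42.77 - 35.81) / 17.62) * sqrt(0.39 * 0.61)
rpb = 0.1927

0.1927


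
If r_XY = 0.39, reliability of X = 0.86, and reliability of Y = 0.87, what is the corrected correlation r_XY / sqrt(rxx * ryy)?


r_corrected = rxy / sqrt(rxx * ryy)
= 0.39 / sqrt(0.86 * 0.87)
= 0.39 / sqrt(0.7482)
= 0.39 / 0.864986
r_corrected = 0.4509

0.4509


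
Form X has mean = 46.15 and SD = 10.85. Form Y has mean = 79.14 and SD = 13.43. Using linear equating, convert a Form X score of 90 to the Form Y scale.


slope = SD_Y / SD_X = 13.43 / 10.85 ~ 1.2378
intercept = mean_Y - slope * mean_X = 79.14 - (13.43 / 10.85) * 46.15 ~ 22.0161
Y = slope * X + intercept. To avoid rounding drift from the rounded slope/intercept, evaluate the equivalent form Y = mean_Y + SD_Y * (X - mean_X) / SD_X at full precision:
Y = 79.14 + 13.43 * (90 - 46.15) / 10.85
Y = 79.14 + 13.43 * 43.85 / 10.85
Y = 79.14 + 588.9055 / 10.85
Y = 79.14 + 54.277
Y = 133.417

133.417


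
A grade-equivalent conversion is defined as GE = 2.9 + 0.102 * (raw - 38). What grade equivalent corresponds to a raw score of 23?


raw - median = 23 - 38 = -15
slope * diff = 0.102 * -15 = -1.53
GE = 2.9 + -1.53
GE = 1.37

1.37


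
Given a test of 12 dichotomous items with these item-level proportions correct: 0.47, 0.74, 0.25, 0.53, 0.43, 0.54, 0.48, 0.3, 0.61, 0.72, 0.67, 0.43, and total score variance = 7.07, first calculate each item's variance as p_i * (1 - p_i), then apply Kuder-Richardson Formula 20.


For each item, compute p_i * q_i:
  Item 1: 0.47 * 0.53 = 0.2491
  Item 2: 0.74 * 0.26 = 0.1924
  Item 3: 0.25 * 0.75 = 0.1875
  Item 4: 0.53 * 0.47 = 0.2491
  Item 5: 0.43 * 0.57 = 0.2451
  Item 6: 0.54 * 0.46 = 0.2484
  Item 7: 0.48 * 0.52 = 0.2496
  Item 8: 0.3 * 0.7 = 0.21
  Item 9: 0.61 * 0.39 = 0.2379
  Item 10: 0.72 * 0.28 = 0.2016
  Item 11: 0.67 * 0.33 = 0.2211
  Item 12: 0.43 * 0.57 = 0.2451
Sum(p_i * q_i) = 0.2491 + 0.1924 + 0.1875 + 0.2491 + 0.2451 + 0.2484 + 0.2496 + 0.21 + 0.2379 + 0.2016 + 0.2211 + 0.2451 = 2.7369
KR-20 = (k/(k-1)) * (1 - Sum(p_i*q_i) / Var_total)
= (12/11) * (1 - 2.7369/7.07)
= 1.0909 * 0.6129
KR-20 = 0.6686

0.6686


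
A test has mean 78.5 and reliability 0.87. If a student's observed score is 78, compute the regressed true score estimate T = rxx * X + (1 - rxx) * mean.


T_est = rxx * X + (1 - rxx) * mean
T_est = 0.87 * 78 + 0.13 * 78.5
T_est = 67.86 + 10.205
T_est = 78.065

78.065


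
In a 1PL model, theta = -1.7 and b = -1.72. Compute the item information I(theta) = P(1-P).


P = 1/(1+exp(-(-1.7--1.72))) = 0.505
I = P*(1-P) = 0.505 * 0.495
I = 0.25

0.25


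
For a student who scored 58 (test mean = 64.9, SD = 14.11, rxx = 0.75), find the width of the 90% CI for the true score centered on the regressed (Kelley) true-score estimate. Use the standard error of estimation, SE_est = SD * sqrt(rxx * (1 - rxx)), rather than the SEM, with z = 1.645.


True score estimate = 0.75*58 + 0.25*64.9 = 59.725
SE_est = SD * sqrt(rxx * (1 - rxx)) = 14.11 * sqrt(0.75 * 0.25) = 14.11 * sqrt(0.1875) = 6.109809
CI = T_est +/- z * SE_est, so width = 2 * z * SE_est = 2 * 1.645 * 6.109809
Width = 20.1013

20.1013


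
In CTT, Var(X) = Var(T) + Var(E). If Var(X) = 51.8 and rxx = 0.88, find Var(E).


var_true = rxx * var_obs = 0.88 * 51.8 = 45.584
var_error = var_obs - var_true
var_error = 51.8 - 45.584
var_error = 6.216

6.216


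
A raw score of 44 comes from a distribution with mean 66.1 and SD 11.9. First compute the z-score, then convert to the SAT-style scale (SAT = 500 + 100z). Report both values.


z = (X - mean) / SD = (44 - 66.1) / 11.9
z = -22.1 / 11.9
z = -1.8571
SAT-scale = SAT = 500 + 100z
Carry z at full precision (z = -22.1 / 11.9) into the conversion:
SAT-scale = 500 + 100 * (-22.1 / 11.9) = 500 + -2210 / 11.9
SAT-scale = 500 + -185.7143
SAT-scale = 314.2857

314.2857


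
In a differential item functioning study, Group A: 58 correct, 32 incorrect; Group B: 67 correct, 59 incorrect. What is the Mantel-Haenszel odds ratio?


Odds_A = 58/32 = 1.8125
Odds_B = 67/59 = 1.1356
OR = Odds_A / Odds_B = 1.8125 / 1.1356
Exactly, OR = (58 * 59) / (32 * 67) = 3422 / 2144
OR = 1.5961

1.5961


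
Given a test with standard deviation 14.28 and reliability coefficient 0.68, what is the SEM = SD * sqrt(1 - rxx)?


SEM = SD * sqrt(1 - rxx)
SEM = 14.28 * sqrt(1 - 0.68)
SEM = 14.28 * sqrt(0.32) = 14.28 * 0.565685
SEM = 8.078

8.078


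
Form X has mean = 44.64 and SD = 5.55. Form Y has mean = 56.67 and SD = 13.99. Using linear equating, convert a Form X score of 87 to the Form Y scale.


slope = SD_Y / SD_X = 13.99 / 5.55 ~ 2.5207
intercept = mean_Y - slope * mean_X = 56.67 - (13.99 / 5.55) * 44.64 ~ -55.855
Y = slope * X + intercept. To avoid rounding drift from the rounded slope/intercept, evaluate the equivalent form Y = mean_Y + SD_Y * (X - mean_X) / SD_X at full precision:
Y = 56.67 + 13.99 * (87 - 44.64) / 5.55
Y = 56.67 + 13.99 * 42.36 / 5.55
Y = 56.67 + 592.6164 / 5.55
Y = 56.67 + 106.7777
Y = 163.4477

163.4477


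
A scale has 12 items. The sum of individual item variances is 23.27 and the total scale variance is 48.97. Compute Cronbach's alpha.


alpha = (k/(k-1)) * (1 - sum(si^2)/s_total^2)
= (12/11) * (1 - 23.27/48.97)
alpha = 0.5725

0.5725


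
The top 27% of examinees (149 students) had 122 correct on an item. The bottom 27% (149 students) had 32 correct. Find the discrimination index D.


p_upper = 122/149 = 0.8188
p_lower = 32/149 = 0.2148
D = 0.8188 - 0.2148 = 0.604

0.604


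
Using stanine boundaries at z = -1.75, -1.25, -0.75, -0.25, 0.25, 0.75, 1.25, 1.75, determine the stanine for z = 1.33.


Stanine boundaries: [-1.75, -1.25, -0.75, -0.25, 0.25, 0.75, 1.25, 1.75]
z = 1.33
Check each boundary:
  z >= -1.75 -> could be stanine 2
  z >= -1.25 -> could be stanine 3
  z >= -0.75 -> could be stanine 4
  z >= -0.25 -> could be stanine 5
  z >= 0.25 -> could be stanine 6
  z >= 0.75 -> could be stanine 7
  z >= 1.25 -> could be stanine 8
  z < 1.75
Highest qualifying boundary gives stanine = 8

8


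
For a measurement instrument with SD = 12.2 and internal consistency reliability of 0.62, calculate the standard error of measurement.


SEM = SD * sqrt(1 - rxx)
SEM = 12.2 * sqrt(1 - 0.62)
SEM = 12.2 * sqrt(0.38) = 12.2 * 0.616441
SEM = 7.5206

7.5206


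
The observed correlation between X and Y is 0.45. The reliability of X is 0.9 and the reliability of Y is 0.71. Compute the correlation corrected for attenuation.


r_corrected = rxy / sqrt(rxx * ryy)
= 0.45 / sqrt(0.9 * 0.71)
= 0.45 / sqrt(0.639)
= 0.45 / 0.799375
r_corrected = 0.5629

0.5629


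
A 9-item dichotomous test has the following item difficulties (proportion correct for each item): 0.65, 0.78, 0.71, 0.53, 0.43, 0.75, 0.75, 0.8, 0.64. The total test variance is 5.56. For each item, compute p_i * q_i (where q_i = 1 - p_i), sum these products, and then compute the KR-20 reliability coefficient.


For each item, compute p_i * q_i:
  Item 1: 0.65 * 0.35 = 0.2275
  Item 2: 0.78 * 0.22 = 0.1716
  Item 3: 0.71 * 0.29 = 0.2059
  Item 4: 0.53 * 0.47 = 0.2491
  Item 5: 0.43 * 0.57 = 0.2451
  Item 6: 0.75 * 0.25 = 0.1875
  Item 7: 0.75 * 0.25 = 0.1875
  Item 8: 0.8 * 0.2 = 0.16
  Item 9: 0.64 * 0.36 = 0.2304
Sum(p_i * q_i) = 0.2275 + 0.1716 + 0.2059 + 0.2491 + 0.2451 + 0.1875 + 0.1875 + 0.16 + 0.2304 = 1.8646
KR-20 = (k/(k-1)) * (1 - Sum(p_i*q_i) / Var_total)
= (9/8) * (1 - 1.8646/5.56)
= 1.125 * 0.6646
KR-20 = 0.7477

0.7477


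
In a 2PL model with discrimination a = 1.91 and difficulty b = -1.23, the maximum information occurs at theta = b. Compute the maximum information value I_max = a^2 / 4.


For 2PL, max info at theta = b = -1.23
I_max = a^2 / 4 = 1.91^2 / 4
= 3.6481 / 4
I_max = 0.912

0.912


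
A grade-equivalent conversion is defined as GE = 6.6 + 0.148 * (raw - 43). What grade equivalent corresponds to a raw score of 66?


raw - median = 66 - 43 = 23
slope * diff = 0.148 * 23 = 3.404
GE = 6.6 + 3.404
GE = 10.004

10.004


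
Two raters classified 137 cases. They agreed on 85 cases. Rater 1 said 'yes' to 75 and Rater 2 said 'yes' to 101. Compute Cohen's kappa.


P_o = 85/137 = 0.620438
P_e = (75*101 + 62*36) / 18769 = 0.522511
kappa = (P_o - P_e) / (1 - P_e)
kappa = (0.620438 - 0.522511) / (1 - 0.522511)
kappa = 0.2051

0.2051


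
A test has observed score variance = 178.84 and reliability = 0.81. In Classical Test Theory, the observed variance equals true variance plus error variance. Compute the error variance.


var_true = rxx * var_obs = 0.81 * 178.84 = 144.8604
var_error = var_obs - var_true
var_error = 178.84 - 144.8604
var_error = 33.9796

33.9796


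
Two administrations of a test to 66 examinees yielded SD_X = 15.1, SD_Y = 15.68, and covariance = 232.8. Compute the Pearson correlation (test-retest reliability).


r = cov(X,Y) / (SD_X * SD_Y)
r = 232.8 / (15.1 * 15.68)
r = 232.8 / 236.768
r = 0.9832

0.9832


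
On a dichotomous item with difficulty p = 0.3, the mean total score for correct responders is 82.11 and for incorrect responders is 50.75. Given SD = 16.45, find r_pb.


q = 1 - p = 0.7
rpb = ((M1 - M0) / SD) * sqrt(p * q)
rpb = ((82.11 - 50.75) / 16.45) * sqrt(0.3 * 0.7)
rpb = 0.8736

0.8736


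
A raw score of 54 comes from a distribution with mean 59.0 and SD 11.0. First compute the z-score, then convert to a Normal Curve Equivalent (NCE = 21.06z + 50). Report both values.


z = (X - mean) / SD = (54 - 59.0) / 11.0
z = -5.0 / 11.0
z = -0.4545
NCE = NCE = 21.06z + 50
Carry z at full precision (z = -5.0 / 11.0) into the conversion:
NCE = 21.06 * (-5.0 / 11.0) + 50 = -105.3 / 11.0 + 50
NCE = -9.5727 + 50
NCE = 40.4273

40.4273


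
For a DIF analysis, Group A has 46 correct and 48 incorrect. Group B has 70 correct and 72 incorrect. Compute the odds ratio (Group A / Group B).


Odds_A = 46/48 = 0.9583
Odds_B = 70/72 = 0.9722
OR = Odds_A / Odds_B = 0.9583 / 0.9722
Exactly, OR = (46 * 72) / (48 * 70) = 3312 / 3360
OR = 0.9857

0.9857


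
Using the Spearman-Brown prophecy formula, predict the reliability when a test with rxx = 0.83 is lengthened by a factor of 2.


r_new = (n * rxx) / (1 + (n-1) * rxx)
r_new = (2 * 0.83) / (1 + 1 * 0.83)
r_new = 1.66 / 1.83
r_new = 0.9071

0.9071


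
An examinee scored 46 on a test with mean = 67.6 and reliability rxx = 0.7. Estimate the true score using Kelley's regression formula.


T_est = rxx * X + (1 - rxx) * mean
T_est = 0.7 * 46 + 0.3 * 67.6
T_est = 32.2 + 20.28
T_est = 52.48

52.48


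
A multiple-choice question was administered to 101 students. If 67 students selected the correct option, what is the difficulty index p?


Item difficulty p = number correct / total examinees
p = 67 / 101
p = 0.6634

0.6634


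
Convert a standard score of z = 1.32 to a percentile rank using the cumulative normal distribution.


CDF(z) = 0.5 * (1 + erf(z/sqrt(2)))
erf(0.9334) = 0.8132
CDF = 0.9066
Percentile rank = 0.9066 * 100 = 90.66

90.66


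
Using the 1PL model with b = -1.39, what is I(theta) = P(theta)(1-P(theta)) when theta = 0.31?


P = 1/(1+exp(-(0.31--1.39))) = 0.8455
I = P*(1-P) = 0.8455 * 0.1545
I = 0.1306

0.1306


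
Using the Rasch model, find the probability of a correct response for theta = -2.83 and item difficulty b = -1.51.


theta - b = -2.83 - -1.51 = -1.32
exp(-(theta - b)) = exp(1.32) = 3.7434
P = 1 / (1 + 3.7434)
P = 0.2108

0.2108


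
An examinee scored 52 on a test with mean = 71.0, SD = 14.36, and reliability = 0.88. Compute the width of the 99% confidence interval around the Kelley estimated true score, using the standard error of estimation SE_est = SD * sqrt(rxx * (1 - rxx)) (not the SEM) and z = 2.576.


True score estimate = 0.88*52 + 0.12*71.0 = 54.28
SE_est = SD * sqrt(rxx * (1 - rxx)) = 14.36 * sqrt(0.88 * 0.12) = 14.36 * sqrt(0.1056) = 4.666448
CI = T_est +/- z * SE_est, so width = 2 * z * SE_est = 2 * 2.576 * 4.666448
Width = 24.0415

24.0415


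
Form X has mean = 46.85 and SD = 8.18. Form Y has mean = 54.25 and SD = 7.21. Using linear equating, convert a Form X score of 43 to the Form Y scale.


slope = SD_Y / SD_X = 7.21 / 8.18 ~ 0.8814
intercept = mean_Y - slope * mean_X = 54.25 - (7.21 / 8.18) * 46.85 ~ 12.9556
Y = slope * X + intercept. To avoid rounding drift from the rounded slope/intercept, evaluate the equivalent form Y = mean_Y + SD_Y * (X - mean_X) / SD_X at full precision:
Y = 54.25 + 7.21 * (43 - 46.85) / 8.18
Y = 54.25 - 7.21 * 3.85 / 8.18
Y = 54.25 - 27.7585 / 8.18
Y = 54.25 - 3.3935
Y = 50.8565

50.8565


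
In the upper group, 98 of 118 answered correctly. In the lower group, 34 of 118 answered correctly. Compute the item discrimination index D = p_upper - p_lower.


p_upper = 98/118 = 0.8305
p_lower = 34/118 = 0.2881
D = 0.8305 - 0.2881 = 0.5424

0.5424


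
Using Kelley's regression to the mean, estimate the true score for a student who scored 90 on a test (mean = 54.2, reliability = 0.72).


T_est = rxx * X + (1 - rxx) * mean
T_est = 0.72 * 90 + 0.28 * 54.2
T_est = 64.8 + 15.176
T_est = 79.976

79.976


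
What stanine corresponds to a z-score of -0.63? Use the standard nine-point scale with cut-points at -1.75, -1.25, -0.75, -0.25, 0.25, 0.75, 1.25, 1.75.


Stanine boundaries: [-1.75, -1.25, -0.75, -0.25, 0.25, 0.75, 1.25, 1.75]
z = -0.63
Check each boundary:
  z >= -1.75 -> could be stanine 2
  z >= -1.25 -> could be stanine 3
  z >= -0.75 -> could be stanine 4
  z < -0.25
  z < 0.25
  z < 0.75
  z < 1.25
  z < 1.75
Highest qualifying boundary gives stanine = 4

4


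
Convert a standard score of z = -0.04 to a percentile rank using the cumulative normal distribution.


CDF(z) = 0.5 * (1 + erf(z/sqrt(2)))
erf(-0.0283) = -0.0319
CDF = 0.484
Percentile rank = 0.484 * 100 = 48.4

48.4


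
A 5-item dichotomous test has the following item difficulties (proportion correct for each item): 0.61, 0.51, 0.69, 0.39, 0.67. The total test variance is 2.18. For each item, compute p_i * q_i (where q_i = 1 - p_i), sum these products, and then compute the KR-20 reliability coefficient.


For each item, compute p_i * q_i:
  Item 1: 0.61 * 0.39 = 0.2379
  Item 2: 0.51 * 0.49 = 0.2499
  Item 3: 0.69 * 0.31 = 0.2139
  Item 4: 0.39 * 0.61 = 0.2379
  Item 5: 0.67 * 0.33 = 0.2211
Sum(p_i * q_i) = 0.2379 + 0.2499 + 0.2139 + 0.2379 + 0.2211 = 1.1607
KR-20 = (k/(k-1)) * (1 - Sum(p_i*q_i) / Var_total)
= (5/4) * (1 - 1.1607/2.18)
= 1.25 * 0.4676
KR-20 = 0.5845

0.5845


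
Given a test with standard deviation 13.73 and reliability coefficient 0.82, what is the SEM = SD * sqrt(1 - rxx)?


SEM = SD * sqrt(1 - rxx)
SEM = 13.73 * sqrt(1 - 0.82)
SEM = 13.73 * sqrt(0.18) = 13.73 * 0.424264
SEM = 5.8251

5.8251


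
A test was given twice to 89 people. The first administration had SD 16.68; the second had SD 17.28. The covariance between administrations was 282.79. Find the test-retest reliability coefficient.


r = cov(X,Y) / (SD_X * SD_Y)
r = 282.79 / (16.68 * 17.28)
r = 282.79 / 288.2304
r = 0.9811

0.9811


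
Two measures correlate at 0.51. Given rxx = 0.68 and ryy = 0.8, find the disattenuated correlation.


r_corrected = rxy / sqrt(rxx * ryy)
= 0.51 / sqrt(0.68 * 0.8)
= 0.51 / sqrt(0.544)
= 0.51 / 0.737564
r_corrected = 0.6915

0.6915


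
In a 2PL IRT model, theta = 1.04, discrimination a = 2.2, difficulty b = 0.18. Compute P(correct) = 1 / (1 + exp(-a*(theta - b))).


a*(theta - b) = 2.2 * (1.04 - 0.18) = 1.892
exp(-1.892) = 0.1508
P = 1 / (1 + 0.1508)
P = 0.869

0.869


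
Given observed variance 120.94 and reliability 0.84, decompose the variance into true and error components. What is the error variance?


var_true = rxx * var_obs = 0.84 * 120.94 = 101.5896
var_error = var_obs - var_true
var_error = 120.94 - 101.5896
var_error = 19.3504

19.3504


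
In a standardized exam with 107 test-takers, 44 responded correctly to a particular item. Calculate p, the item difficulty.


Item difficulty p = number correct / total examinees
p = 44 / 107
p = 0.4112

0.4112


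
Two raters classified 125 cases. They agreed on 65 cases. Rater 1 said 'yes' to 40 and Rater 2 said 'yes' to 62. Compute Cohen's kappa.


P_o = 65/125 = 0.52
P_e = (40*62 + 85*63) / 15625 = 0.50144
kappa = (P_o - P_e) / (1 - P_e)
kappa = (0.52 - 0.50144) / (1 - 0.50144)
kappa = 0.0372

0.0372


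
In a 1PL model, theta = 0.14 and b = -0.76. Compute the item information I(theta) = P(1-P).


P = 1/(1+exp(-(0.14--0.76))) = 0.7109
I = P*(1-P) = 0.7109 * 0.2891
I = 0.2055

0.2055


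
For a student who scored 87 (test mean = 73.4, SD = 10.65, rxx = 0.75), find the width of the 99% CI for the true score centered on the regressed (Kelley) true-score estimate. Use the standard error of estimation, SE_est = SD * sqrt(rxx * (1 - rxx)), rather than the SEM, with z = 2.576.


True score estimate = 0.75*87 + 0.25*73.4 = 83.6
SE_est = SD * sqrt(rxx * (1 - rxx)) = 10.65 * sqrt(0.75 * 0.25) = 10.65 * sqrt(0.1875) = 4.611585
CI = T_est +/- z * SE_est, so width = 2 * z * SE_est = 2 * 2.576 * 4.611585
Width = 23.7589

23.7589


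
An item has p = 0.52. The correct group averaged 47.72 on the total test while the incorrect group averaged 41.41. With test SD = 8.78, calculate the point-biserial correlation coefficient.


q = 1 - p = 0.48
rpb = ((M1 - M0) / SD) * sqrt(p * q)
rpb = ((47.72 - 41.41) / 8.78) * sqrt(0.52 * 0.48)
rpb = 0.3591

0.3591


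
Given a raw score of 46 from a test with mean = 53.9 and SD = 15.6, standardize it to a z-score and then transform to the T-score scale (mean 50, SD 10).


z = (X - mean) / SD = (46 - 53.9) / 15.6
z = -7.9 / 15.6
z = -0.5064
T-score = T = 50 + 10z
Carry z at full precision (z = -7.9 / 15.6) into the conversion:
T-score = 50 + 10 * (-7.9 / 15.6) = 50 + -79 / 15.6
T-score = 50 + -5.0641
T-score = 44.9359

44.9359


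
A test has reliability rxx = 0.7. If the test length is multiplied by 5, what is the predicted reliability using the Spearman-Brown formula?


r_new = (n * rxx) / (1 + (n-1) * rxx)
r_new = (5 * 0.7) / (1 + 4 * 0.7)
r_new = 3.5 / 3.8
r_new = 0.9211

0.9211


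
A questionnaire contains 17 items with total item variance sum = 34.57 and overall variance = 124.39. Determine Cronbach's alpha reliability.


alpha = (k/(k-1)) * (1 - sum(si^2)/s_total^2)
= (17/16) * (1 - 34.57/124.39)
alpha = 0.7672

0.7672


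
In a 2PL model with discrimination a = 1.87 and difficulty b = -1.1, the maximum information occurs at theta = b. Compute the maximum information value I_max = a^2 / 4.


For 2PL, max info at theta = b = -1.1
I_max = a^2 / 4 = 1.87^2 / 4
= 3.4969 / 4
I_max = 0.8742

0.8742


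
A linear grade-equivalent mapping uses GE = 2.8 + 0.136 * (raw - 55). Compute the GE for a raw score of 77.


raw - median = 77 - 55 = 22
slope * diff = 0.136 * 22 = 2.992
GE = 2.8 + 2.992
GE = 5.792

5.792


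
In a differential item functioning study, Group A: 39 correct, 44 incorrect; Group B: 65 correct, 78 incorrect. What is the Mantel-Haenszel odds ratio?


Odds_A = 39/44 = 0.8864
Odds_B = 65/78 = 0.8333
OR = Odds_A / Odds_B = 0.8864 / 0.8333
Exactly, OR = (39 * 78) / (44 * 65) = 3042 / 2860
OR = 1.0636

1.0636


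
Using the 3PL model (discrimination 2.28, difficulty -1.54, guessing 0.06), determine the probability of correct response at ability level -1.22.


logit = 2.28*(-1.22 - -1.54) = 0.7296
P* = 1/(1 + exp(-0.7296)) = 0.6747
P = 0.06 + (1 - 0.06) * 0.6747
P = 0.6942

0.6942


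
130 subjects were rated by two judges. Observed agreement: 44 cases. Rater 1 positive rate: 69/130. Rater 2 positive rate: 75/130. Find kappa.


P_o = 44/130 = 0.338462
P_e = (69*75 + 61*55) / 16900 = 0.504734
kappa = (P_o - P_e) / (1 - P_e)
kappa = (0.338462 - 0.504734) / (1 - 0.504734)
kappa = -0.3357

-0.3357


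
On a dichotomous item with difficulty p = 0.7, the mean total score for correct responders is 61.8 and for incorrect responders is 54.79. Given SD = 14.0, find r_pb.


q = 1 - p = 0.3
rpb = ((M1 - M0) / SD) * sqrt(p * q)
rpb = ((61.8 - 54.79) / 14.0) * sqrt(0.7 * 0.3)
rpb = 0.2295

0.2295


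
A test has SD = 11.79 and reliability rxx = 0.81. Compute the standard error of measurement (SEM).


SEM = SD * sqrt(1 - rxx)
SEM = 11.79 * sqrt(1 - 0.81)
SEM = 11.79 * sqrt(0.19) = 11.79 * 0.43589
SEM = 5.1391

5.1391


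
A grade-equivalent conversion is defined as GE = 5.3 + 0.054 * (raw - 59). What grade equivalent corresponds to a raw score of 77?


raw - median = 77 - 59 = 18
slope * diff = 0.054 * 18 = 0.972
GE = 5.3 + 0.972
GE = 6.272

6.272


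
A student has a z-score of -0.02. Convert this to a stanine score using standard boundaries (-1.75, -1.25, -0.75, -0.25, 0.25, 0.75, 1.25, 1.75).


Stanine boundaries: [-1.75, -1.25, -0.75, -0.25, 0.25, 0.75, 1.25, 1.75]
z = -0.02
Check each boundary:
  z >= -1.75 -> could be stanine 2
  z >= -1.25 -> could be stanine 3
  z >= -0.75 -> could be stanine 4
  z >= -0.25 -> could be stanine 5
  z < 0.25
  z < 0.75
  z < 1.25
  z < 1.75
Highest qualifying boundary gives stanine = 5

5


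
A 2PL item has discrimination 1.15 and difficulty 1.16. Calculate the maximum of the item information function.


For 2PL, max info at theta = b = 1.16
I_max = a^2 / 4 = 1.15^2 / 4
= 1.3225 / 4
I_max = 0.3306

0.3306


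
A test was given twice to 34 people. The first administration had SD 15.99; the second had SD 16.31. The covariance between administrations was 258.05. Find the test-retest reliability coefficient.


r = cov(X,Y) / (SD_X * SD_Y)
r = 258.05 / (15.99 * 16.31)
r = 258.05 / 260.7969
r = 0.9895

0.9895


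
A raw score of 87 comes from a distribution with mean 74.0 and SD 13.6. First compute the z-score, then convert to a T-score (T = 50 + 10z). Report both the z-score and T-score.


z = (X - mean) / SD = (87 - 74.0) / 13.6
z = 13.0 / 13.6
z = 0.9559
T-score = T = 50 + 10z
Carry z at full precision (z = 13.0 / 13.6) into the conversion:
T-score = 50 + 10 * (13.0 / 13.6) = 50 + 130 / 13.6
T-score = 50 + 9.5588
T-score = 59.5588

59.5588


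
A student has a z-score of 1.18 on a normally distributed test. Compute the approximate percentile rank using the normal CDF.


CDF(z) = 0.5 * (1 + erf(z/sqrt(2)))
erf(0.8344) = 0.762
CDF = 0.881
Percentile rank = 0.881 * 100 = 88.1

88.1


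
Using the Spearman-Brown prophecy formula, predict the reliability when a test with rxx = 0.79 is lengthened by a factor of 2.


r_new = (n * rxx) / (1 + (n-1) * rxx)
r_new = (2 * 0.79) / (1 + 1 * 0.79)
r_new = 1.58 / 1.79
r_new = 0.8827

0.8827


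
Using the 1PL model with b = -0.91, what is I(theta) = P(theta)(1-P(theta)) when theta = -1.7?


P = 1/(1+exp(-(-1.7--0.91))) = 0.3122
I = P*(1-P) = 0.3122 * 0.6878
I = 0.2147

0.2147


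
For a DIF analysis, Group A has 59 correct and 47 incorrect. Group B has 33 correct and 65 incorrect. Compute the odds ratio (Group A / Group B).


Odds_A = 59/47 = 1.2553
Odds_B = 33/65 = 0.5077
OR = Odds_A / Odds_B = 1.2553 / 0.5077
Exactly, OR = (59 * 65) / (47 * 33) = 3835 / 1551
OR = 2.4726

2.4726


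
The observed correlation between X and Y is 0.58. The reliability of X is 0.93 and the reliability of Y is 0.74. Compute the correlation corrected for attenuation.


r_corrected = rxy / sqrt(rxx * ryy)
= 0.58 / sqrt(0.93 * 0.74)
= 0.58 / sqrt(0.6882)
= 0.58 / 0.829578
r_corrected = 0.6992

0.6992


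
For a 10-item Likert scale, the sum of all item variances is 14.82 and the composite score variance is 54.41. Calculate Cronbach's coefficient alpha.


alpha = (k/(k-1)) * (1 - sum(si^2)/s_total^2)
= (10/9) * (1 - 14.82/54.41)
alpha = 0.8085

0.8085


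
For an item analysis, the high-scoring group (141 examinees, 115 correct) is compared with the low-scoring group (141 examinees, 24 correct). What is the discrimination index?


p_upper = 115/141 = 0.8156
p_lower = 24/141 = 0.1702
D = 0.8156 - 0.1702 = 0.6454

0.6454


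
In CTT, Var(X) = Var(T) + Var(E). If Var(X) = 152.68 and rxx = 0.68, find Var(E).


var_true = rxx * var_obs = 0.68 * 152.68 = 103.8224
var_error = var_obs - var_true
var_error = 152.68 - 103.8224
var_error = 48.8576

48.8576


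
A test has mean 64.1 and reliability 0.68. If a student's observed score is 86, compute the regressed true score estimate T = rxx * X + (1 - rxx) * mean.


T_est = rxx * X + (1 - rxx) * mean
T_est = 0.68 * 86 + 0.32 * 64.1
T_est = 58.48 + 20.512
T_est = 78.992

78.992


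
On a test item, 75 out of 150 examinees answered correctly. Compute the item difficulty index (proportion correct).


Item difficulty p = number correct / total examinees
p = 75 / 150
p = 0.5

0.5


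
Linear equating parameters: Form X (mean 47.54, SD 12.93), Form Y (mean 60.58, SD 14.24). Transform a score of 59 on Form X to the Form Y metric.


slope = SD_Y / SD_X = 14.24 / 12.93 ~ 1.1013
intercept = mean_Y - slope * mean_X = 60.58 - (14.24 / 12.93) * 47.54 ~ 8.2235
Y = slope * X + intercept. To avoid rounding drift from the rounded slope/intercept, evaluate the equivalent form Y = mean_Y + SD_Y * (X - mean_X) / SD_X at full precision:
Y = 60.58 + 14.24 * (59 - 47.54) / 12.93
Y = 60.58 + 14.24 * 11.46 / 12.93
Y = 60.58 + 163.1904 / 12.93
Y = 60.58 + 12.6211
Y = 73.2011

73.2011


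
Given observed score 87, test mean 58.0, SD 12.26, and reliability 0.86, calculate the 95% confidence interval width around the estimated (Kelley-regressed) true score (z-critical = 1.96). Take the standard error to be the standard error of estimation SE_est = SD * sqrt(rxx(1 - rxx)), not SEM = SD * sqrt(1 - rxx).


True score estimate = 0.86*87 + 0.14*58.0 = 82.94
SE_est = SD * sqrt(rxx * (1 - rxx)) = 12.26 * sqrt(0.86 * 0.14) = 12.26 * sqrt(0.1204) = 4.254061
CI = T_est +/- z * SE_est, so width = 2 * z * SE_est = 2 * 1.96 * 4.254061
Width = 16.6759

16.6759


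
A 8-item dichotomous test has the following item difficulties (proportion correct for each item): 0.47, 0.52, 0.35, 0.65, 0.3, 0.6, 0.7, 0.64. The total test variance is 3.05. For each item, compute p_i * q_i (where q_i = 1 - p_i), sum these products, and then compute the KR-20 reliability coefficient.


For each item, compute p_i * q_i:
  Item 1: 0.47 * 0.53 = 0.2491
  Item 2: 0.52 * 0.48 = 0.2496
  Item 3: 0.35 * 0.65 = 0.2275
  Item 4: 0.65 * 0.35 = 0.2275
  Item 5: 0.3 * 0.7 = 0.21
  Item 6: 0.6 * 0.4 = 0.24
  Item 7: 0.7 * 0.3 = 0.21
  Item 8: 0.64 * 0.36 = 0.2304
Sum(p_i * q_i) = 0.2491 + 0.2496 + 0.2275 + 0.2275 + 0.21 + 0.24 + 0.21 + 0.2304 = 1.8441
KR-20 = (k/(k-1)) * (1 - Sum(p_i*q_i) / Var_total)
= (8/7) * (1 - 1.8441/3.05)
= 1.1429 * 0.3954
KR-20 = 0.4519

0.4519


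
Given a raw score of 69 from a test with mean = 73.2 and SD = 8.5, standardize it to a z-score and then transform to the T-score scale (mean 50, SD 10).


z = (X - mean) / SD = (69 - 73.2) / 8.5
z = -4.2 / 8.5
z = -0.4941
T-score = T = 50 + 10z
Carry z at full precision (z = -4.2 / 8.5) into the conversion:
T-score = 50 + 10 * (-4.2 / 8.5) = 50 + -42 / 8.5
T-score = 50 + -4.9412
T-score = 45.0588

45.0588


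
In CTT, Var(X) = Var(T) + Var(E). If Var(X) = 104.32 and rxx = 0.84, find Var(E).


var_true = rxx * var_obs = 0.84 * 104.32 = 87.6288
var_error = var_obs - var_true
var_error = 104.32 - 87.6288
var_error = 16.6912

16.6912


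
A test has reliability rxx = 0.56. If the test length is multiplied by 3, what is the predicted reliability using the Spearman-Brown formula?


r_new = (n * rxx) / (1 + (n-1) * rxx)
r_new = (3 * 0.56) / (1 + 2 * 0.56)
r_new = 1.68 / 2.12
r_new = 0.7925

0.7925


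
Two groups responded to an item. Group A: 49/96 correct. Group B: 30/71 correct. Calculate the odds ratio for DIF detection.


Odds_A = 49/47 = 1.0426
Odds_B = 30/41 = 0.7317
OR = Odds_A / Odds_B = 1.0426 / 0.7317
Exactly, OR = (49 * 41) / (47 * 30) = 2009 / 1410
OR = 1.4248

1.4248


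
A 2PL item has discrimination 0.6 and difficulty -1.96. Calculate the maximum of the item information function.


For 2PL, max info at theta = b = -1.96
I_max = a^2 / 4 = 0.6^2 / 4
= 0.36 / 4
I_max = 0.09

0.09


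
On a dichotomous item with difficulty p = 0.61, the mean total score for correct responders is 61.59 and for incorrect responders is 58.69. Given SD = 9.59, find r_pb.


q = 1 - p = 0.39
rpb = ((M1 - M0) / SD) * sqrt(p * q)
rpb = ((61.59 - 58.69) / 9.59) * sqrt(0.61 * 0.39)
rpb = 0.1475

0.1475


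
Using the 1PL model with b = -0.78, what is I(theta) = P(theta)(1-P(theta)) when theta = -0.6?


P = 1/(1+exp(-(-0.6--0.78))) = 0.5449
I = P*(1-P) = 0.5449 * 0.4551
I = 0.248

0.248


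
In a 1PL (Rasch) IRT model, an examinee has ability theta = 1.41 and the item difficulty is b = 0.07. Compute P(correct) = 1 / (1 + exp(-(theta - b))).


theta - b = 1.41 - 0.07 = 1.34
exp(-(theta - b)) = exp(-1.34) = 0.2618
P = 1 / (1 + 0.2618)
P = 0.7925

0.7925


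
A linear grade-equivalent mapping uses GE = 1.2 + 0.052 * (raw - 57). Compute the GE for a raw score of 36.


raw - median = 36 - 57 = -21
slope * diff = 0.052 * -21 = -1.092
GE = 1.2 + -1.092
GE = 0.108

0.108


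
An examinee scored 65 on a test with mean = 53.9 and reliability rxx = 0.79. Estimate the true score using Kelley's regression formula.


T_est = rxx * X + (1 - rxx) * mean
T_est = 0.79 * 65 + 0.21 * 53.9
T_est = 51.35 + 11.319
T_est = 62.669

62.669


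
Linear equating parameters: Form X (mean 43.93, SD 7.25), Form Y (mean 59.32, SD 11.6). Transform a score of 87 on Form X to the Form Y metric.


slope = SD_Y / SD_X = 11.6 / 7.25 ~ 1.6
intercept = mean_Y - slope * mean_X = 59.32 - (11.6 / 7.25) * 43.93 ~ -10.968
Y = slope * X + intercept. To avoid rounding drift from the rounded slope/intercept, evaluate the equivalent form Y = mean_Y + SD_Y * (X - mean_X) / SD_X at full precision:
Y = 59.32 + 11.6 * (87 - 43.93) / 7.25
Y = 59.32 + 11.6 * 43.07 / 7.25
Y = 59.32 + 499.612 / 7.25
Y = 59.32 + 68.912
Y = 128.232

128.232


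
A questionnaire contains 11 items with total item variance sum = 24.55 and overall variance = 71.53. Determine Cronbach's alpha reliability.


alpha = (k/(k-1)) * (1 - sum(si^2)/s_total^2)
= (11/10) * (1 - 24.55/71.53)
alpha = 0.7225

0.7225


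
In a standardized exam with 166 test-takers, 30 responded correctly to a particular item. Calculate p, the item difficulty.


Item difficulty p = number correct / total examinees
p = 30 / 166
p = 0.1807

0.1807


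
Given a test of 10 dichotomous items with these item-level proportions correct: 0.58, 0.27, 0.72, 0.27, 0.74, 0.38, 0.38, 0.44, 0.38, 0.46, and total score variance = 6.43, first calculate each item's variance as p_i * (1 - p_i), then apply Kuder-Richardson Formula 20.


For each item, compute p_i * q_i:
  Item 1: 0.58 * 0.42 = 0.2436
  Item 2: 0.27 * 0.73 = 0.1971
  Item 3: 0.72 * 0.28 = 0.2016
  Item 4: 0.27 * 0.73 = 0.1971
  Item 5: 0.74 * 0.26 = 0.1924
  Item 6: 0.38 * 0.62 = 0.2356
  Item 7: 0.38 * 0.62 = 0.2356
  Item 8: 0.44 * 0.56 = 0.2464
  Item 9: 0.38 * 0.62 = 0.2356
  Item 10: 0.46 * 0.54 = 0.2484
Sum(p_i * q_i) = 0.2436 + 0.1971 + 0.2016 + 0.1971 + 0.1924 + 0.2356 + 0.2356 + 0.2464 + 0.2356 + 0.2484 = 2.2334
KR-20 = (k/(k-1)) * (1 - Sum(p_i*q_i) / Var_total)
= (10/9) * (1 - 2.2334/6.43)
= 1.1111 * 0.6527
KR-20 = 0.7252

0.7252


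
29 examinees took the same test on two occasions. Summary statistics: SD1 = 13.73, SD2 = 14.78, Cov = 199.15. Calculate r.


r = cov(X,Y) / (SD_X * SD_Y)
r = 199.15 / (13.73 * 14.78)
r = 199.15 / 202.9294
r = 0.9814

0.9814


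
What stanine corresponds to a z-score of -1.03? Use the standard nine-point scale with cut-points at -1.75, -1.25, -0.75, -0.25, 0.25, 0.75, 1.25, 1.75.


Stanine boundaries: [-1.75, -1.25, -0.75, -0.25, 0.25, 0.75, 1.25, 1.75]
z = -1.03
Check each boundary:
  z >= -1.75 -> could be stanine 2
  z >= -1.25 -> could be stanine 3
  z < -0.75
  z < -0.25
  z < 0.25
  z < 0.75
  z < 1.25
  z < 1.75
Highest qualifying boundary gives stanine = 3

3


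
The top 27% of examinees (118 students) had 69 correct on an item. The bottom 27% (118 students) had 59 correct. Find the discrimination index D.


p_upper = 69/118 = 0.5847
p_lower = 59/118 = 0.5
D = 0.5847 - 0.5 = 0.0847

0.0847


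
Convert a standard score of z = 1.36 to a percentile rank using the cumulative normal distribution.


CDF(z) = 0.5 * (1 + erf(z/sqrt(2)))
erf(0.9617) = 0.8262
CDF = 0.9131
Percentile rank = 0.9131 * 100 = 91.31

91.31


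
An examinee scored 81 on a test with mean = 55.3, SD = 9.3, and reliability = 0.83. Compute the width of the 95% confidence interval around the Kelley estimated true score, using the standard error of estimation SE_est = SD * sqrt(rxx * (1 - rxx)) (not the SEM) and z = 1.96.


True score estimate = 0.83*81 + 0.17*55.3 = 76.631
SE_est = SD * sqrt(rxx * (1 - rxx)) = 9.3 * sqrt(0.83 * 0.17) = 9.3 * sqrt(0.1411) = 3.493385
CI = T_est +/- z * SE_est, so width = 2 * z * SE_est = 2 * 1.96 * 3.493385
Width = 13.6941

13.6941


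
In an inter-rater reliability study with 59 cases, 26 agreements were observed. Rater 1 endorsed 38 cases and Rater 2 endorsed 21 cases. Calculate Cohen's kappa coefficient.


P_o = 26/59 = 0.440678
P_e = (38*21 + 21*38) / 3481 = 0.458489
kappa = (P_o - P_e) / (1 - P_e)
kappa = (0.440678 - 0.458489) / (1 - 0.458489)
kappa = -0.0329

-0.0329


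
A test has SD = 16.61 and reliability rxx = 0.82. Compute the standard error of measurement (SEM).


SEM = SD * sqrt(1 - rxx)
SEM = 16.61 * sqrt(1 - 0.82)
SEM = 16.61 * sqrt(0.18) = 16.61 * 0.424264
SEM = 7.047

7.047


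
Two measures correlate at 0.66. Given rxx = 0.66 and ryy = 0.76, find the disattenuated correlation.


r_corrected = rxy / sqrt(rxx * ryy)
= 0.66 / sqrt(0.66 * 0.76)
= 0.66 / sqrt(0.5016)
= 0.66 / 0.708237
r_corrected = 0.9319

0.9319


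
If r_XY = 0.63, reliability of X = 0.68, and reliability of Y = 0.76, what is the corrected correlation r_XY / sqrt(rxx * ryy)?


r_corrected = rxy / sqrt(rxx * ryy)
= 0.63 / sqrt(0.68 * 0.76)
= 0.63 / sqrt(0.5168)
= 0.63 / 0.718888
r_corrected = 0.8764

0.8764


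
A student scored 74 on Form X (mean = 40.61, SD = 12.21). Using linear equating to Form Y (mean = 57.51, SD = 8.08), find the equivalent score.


slope = SD_Y / SD_X = 8.08 / 12.21 ~ 0.6618
intercept = mean_Y - slope * mean_X = 57.51 - (8.08 / 12.21) * 40.61 ~ 30.6362
Y = slope * X + intercept. To avoid rounding drift from the rounded slope/intercept, evaluate the equivalent form Y = mean_Y + SD_Y * (X - mean_X) / SD_X at full precision:
Y = 57.51 + 8.08 * (74 - 40.61) / 12.21
Y = 57.51 + 8.08 * 33.39 / 12.21
Y = 57.51 + 269.7912 / 12.21
Y = 57.51 + 22.0959
Y = 79.6059

79.6059


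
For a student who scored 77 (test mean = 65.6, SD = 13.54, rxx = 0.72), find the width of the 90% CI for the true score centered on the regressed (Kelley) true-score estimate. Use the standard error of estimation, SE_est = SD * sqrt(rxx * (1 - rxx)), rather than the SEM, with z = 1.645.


True score estimate = 0.72*77 + 0.28*65.6 = 73.808
SE_est = SD * sqrt(rxx * (1 - rxx)) = 13.54 * sqrt(0.72 * 0.28) = 13.54 * sqrt(0.2016) = 6.079445
CI = T_est +/- z * SE_est, so width = 2 * z * SE_est = 2 * 1.645 * 6.079445
Width = 20.0014

20.0014


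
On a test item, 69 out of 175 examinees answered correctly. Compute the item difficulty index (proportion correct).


Item difficulty p = number correct / total examinees
p = 69 / 175
p = 0.3943

0.3943


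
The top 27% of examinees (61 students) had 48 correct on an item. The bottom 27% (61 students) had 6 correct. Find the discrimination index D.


p_upper = 48/61 = 0.7869
p_lower = 6/61 = 0.0984
D = 0.7869 - 0.0984 = 0.6885

0.6885


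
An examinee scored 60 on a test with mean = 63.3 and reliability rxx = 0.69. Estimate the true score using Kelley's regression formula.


T_est = rxx * X + (1 - rxx) * mean
T_est = 0.69 * 60 + 0.31 * 63.3
T_est = 41.4 + 19.623
T_est = 61.023

61.023


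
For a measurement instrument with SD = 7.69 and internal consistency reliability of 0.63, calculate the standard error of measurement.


SEM = SD * sqrt(1 - rxx)
SEM = 7.69 * sqrt(1 - 0.63)
SEM = 7.69 * sqrt(0.37) = 7.69 * 0.608276
SEM = 4.6776

4.6776


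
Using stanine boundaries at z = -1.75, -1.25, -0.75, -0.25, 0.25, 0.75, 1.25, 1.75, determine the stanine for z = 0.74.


Stanine boundaries: [-1.75, -1.25, -0.75, -0.25, 0.25, 0.75, 1.25, 1.75]
z = 0.74
Check each boundary:
  z >= -1.75 -> could be stanine 2
  z >= -1.25 -> could be stanine 3
  z >= -0.75 -> could be stanine 4
  z >= -0.25 -> could be stanine 5
  z >= 0.25 -> could be stanine 6
  z < 0.75
  z < 1.25
  z < 1.75
Highest qualifying boundary gives stanine = 6

6
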